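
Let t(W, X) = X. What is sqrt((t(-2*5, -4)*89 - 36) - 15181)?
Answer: I*sqrt(15573) ≈ 124.79*I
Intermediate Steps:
sqrt((t(-2*5, -4)*89 - 36) - 15181) = sqrt((-4*89 - 36) - 15181) = sqrt((-356 - 36) - 15181) = sqrt(-392 - 15181) = sqrt(-15573) = I*sqrt(15573)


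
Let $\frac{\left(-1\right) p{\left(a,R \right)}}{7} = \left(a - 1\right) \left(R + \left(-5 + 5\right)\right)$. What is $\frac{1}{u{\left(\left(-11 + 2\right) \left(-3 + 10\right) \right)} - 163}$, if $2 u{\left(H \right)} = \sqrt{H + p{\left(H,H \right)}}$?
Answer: $- \frac{652}{134563} - \frac{6 i \sqrt{3143}}{134563} \approx -0.0048453 - 0.0024998 i$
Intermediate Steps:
$p{\left(a,R \right)} = - 7 R \left(-1 + a\right)$ ($p{\left(a,R \right)} = - 7 \left(a - 1\right) \left(R + \left(-5 + 5\right)\right) = - 7 \left(-1 + a\right) \left(R + 0\right) = - 7 \left(-1 + a\right) R = - 7 R \left(-1 + a\right)$)
$u{\left(H \right)} = \frac{\sqrt{H + 7 H \left(1 - H\right)}}{2}$
$\frac{1}{u{\left(\left(-11 + 2\right) \left(-3 + 10\right) \right)} - 163} = \frac{1}{\frac{\sqrt{\left(-11 + 2\right) \left(-3 + 10\right) \left(8 - 7 \left(-11 + 2\right) \left(-3 + 10\right)\right)}}{2} - 163} = \frac{1}{\frac{\sqrt{\left(-9\right) 7 \left(8 - 7 \left(\left(-9\right) 7\right)\right)}}{2} - 163} = \frac{1}{\frac{\sqrt{- 63 \left(8 - -441\right)}}{2} - 163} = \frac{1}{\frac{\sqrt{- 63 \left(8 + 441\right)}}{2} - 163} = \frac{1}{\frac{\sqrt{\left(-63\right) 449}}{2} - 163} = \frac{1}{\frac{\sqrt{-28287}}{2} - 163} = \frac{1}{\frac{3 i \sqrt{3143}}{2} - 163} = \frac{1}{-163 + \frac{3 i \sqrt{3143}}{2}}$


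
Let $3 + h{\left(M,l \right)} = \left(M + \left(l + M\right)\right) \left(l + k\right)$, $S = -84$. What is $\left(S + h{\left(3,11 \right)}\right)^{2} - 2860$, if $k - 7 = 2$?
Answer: $61149$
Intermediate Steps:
$k = 9$ ($k = 7 + 2 = 9$)
$h{\left(M,l \right)} = -3 + \left(9 + l\right) \left(l + 2 M\right)$ ($h{\left(M,l \right)} = -3 + \left(M + \left(l + M\right)\right) \left(l + 9\right) = -3 + \left(M + \left(M + l\right)\right) \left(9 + l\right) = -3 + \left(l + 2 M\right) \left(9 + l\right) = -3 + \left(9 + l\right) \left(l + 2 M\right)$)
$\left(S + h{\left(3,11 \right)}\right)^{2} - 2860 = \left(-84 + \left(-3 + 11^{2} + 9 \cdot 11 + 18 \cdot 3 + 2 \cdot 3 \cdot 11\right)\right)^{2} - 2860 = \left(-84 + \left(-3 + 121 + 99 + 54 + 66\right)\right)^{2} - 2860 = \left(-84 + 337\right)^{2} - 2860 = 253^{2} - 2860 = 64009 - 2860 = 61149$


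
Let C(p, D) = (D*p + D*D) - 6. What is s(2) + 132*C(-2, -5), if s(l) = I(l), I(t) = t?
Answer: 3830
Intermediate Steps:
s(l) = l
C(p, D) = -6 + D**2 + D*p (C(p, D) = (D*p + D**2) - 6 = (D**2 + D*p) - 6 = -6 + D**2 + D*p)
s(2) + 132*C(-2, -5) = 2 + 132*(-6 + (-5)**2 - 5*(-2)) = 2 + 132*(-6 + 25 + 10) = 2 + 132*29 = 2 + 3828 = 3830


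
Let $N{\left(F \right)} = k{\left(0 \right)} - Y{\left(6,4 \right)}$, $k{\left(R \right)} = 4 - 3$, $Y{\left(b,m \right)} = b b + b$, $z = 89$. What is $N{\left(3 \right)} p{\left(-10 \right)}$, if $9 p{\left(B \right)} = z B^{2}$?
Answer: $- \frac{364900}{9} \approx -40544.0$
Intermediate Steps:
$Y{\left(b,m \right)} = b + b^{2}$ ($Y{\left(b,m \right)} = b^{2} + b = b + b^{2}$)
$k{\left(R \right)} = 1$
$N{\left(F \right)} = -41$ ($N{\left(F \right)} = 1 - 6 \left(1 + 6\right) = 1 - 6 \cdot 7 = 1 - 42 = -41$)
$p{\left(B \right)} = \frac{89 B^{2}}{9}$
$N{\left(3 \right)} p{\left(-10 \right)} = - 41 \frac{89 \left(-10\right)^{2}}{9} = - 41 \cdot \frac{89}{9} \cdot 100 = \left(-41\right) \frac{8900}{9} = - \frac{364900}{9}$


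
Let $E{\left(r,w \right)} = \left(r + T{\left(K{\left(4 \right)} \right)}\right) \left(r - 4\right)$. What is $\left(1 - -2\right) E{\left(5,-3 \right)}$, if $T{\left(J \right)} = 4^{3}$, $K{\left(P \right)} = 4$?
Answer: $207$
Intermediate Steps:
$T{\left(J \right)} = 64$
$E{\left(r,w \right)} = \left(-4 + r\right) \left(64 + r\right)$ ($E{\left(r,w \right)} = \left(r + 64\right) \left(r - 4\right) = \left(64 + r\right) \left(-4 + r\right) = \left(-4 + r\right) \left(64 + r\right)$)
$\left(1 - -2\right) E{\left(5,-3 \right)} = \left(1 - -2\right) \left(-256 + 5^{2} + 60 \cdot 5\right) = \left(1 + 2\right) \left(-256 + 25 + 300\right) = 3 \cdot 69 = 207$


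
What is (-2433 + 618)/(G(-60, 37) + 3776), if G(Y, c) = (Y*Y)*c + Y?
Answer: -1815/136916 ≈ -0.013256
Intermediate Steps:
G(Y, c) = Y + c*Y**2 (G(Y, c) = Y**2*c + Y = c*Y**2 + Y = Y + c*Y**2)
(-2433 + 618)/(G(-60, 37) + 3776) = (-2433 + 618)/(-60*(1 - 60*37) + 3776) = -1815/(-60*(1 - 2220) + 3776) = -1815/(-60*(-2219) + 3776) = -1815/(133140 + 3776) = -1815/136916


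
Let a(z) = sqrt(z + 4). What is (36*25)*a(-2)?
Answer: 900*sqrt(2) ≈ 1272.8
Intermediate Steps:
a(z) = sqrt(4 + z)
(36*25)*a(-2) = (36*25)*sqrt(4 - 2) = 900*sqrt(2)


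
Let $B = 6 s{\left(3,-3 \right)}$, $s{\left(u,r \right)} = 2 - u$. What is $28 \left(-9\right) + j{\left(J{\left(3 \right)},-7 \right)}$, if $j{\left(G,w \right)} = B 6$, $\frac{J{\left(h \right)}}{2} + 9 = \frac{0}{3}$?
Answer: $-288$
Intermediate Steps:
$J{\left(h \right)} = -18$ ($J{\left(h \right)} = -18 + 2 \cdot \frac{0}{3} = -18 + 2 \cdot 0 \cdot \frac{1}{3} = -18 + 2 \cdot 0 = -18 + 0 = -18$)
$B = -6$ ($B = 6 \left(2 - 3\right) = 6 \left(-1\right) = -6$)
$j{\left(G,w \right)} = -36$ ($j{\left(G,w \right)} = \left(-6\right) 6 = -36$)
$28 \left(-9\right) + j{\left(J{\left(3 \right)},-7 \right)} = 28 \left(-9\right) - 36 = -252 - 36 = -288$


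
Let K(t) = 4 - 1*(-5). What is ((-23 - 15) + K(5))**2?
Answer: 841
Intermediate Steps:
K(t) = 9 (K(t) = 4 + 5 = 9)
((-23 - 15) + K(5))**2 = ((-23 - 15) + 9)**2 = (-38 + 9)**2 = (-29)**2 = 841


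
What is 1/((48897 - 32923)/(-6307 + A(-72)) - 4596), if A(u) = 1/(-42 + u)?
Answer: -718999/3306340440 ≈ -0.00021746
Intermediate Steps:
1/((48897 - 32923)/(-6307 + A(-72)) - 4596) = 1/((48897 - 32923)/(-6307 + 1/(-42 - 72)) - 4596) = 1/(15974/(-6307 + 1/(-114)) - 4596) = 1/(15974/(-6307 - 1/114) - 4596) = 1/(15974/(-718999/114) - 4596) = 1/(15974*(-114/718999) - 4596) = 1/(-1821036/718999 - 4596) = 1/(-3306340440/718999) = -718999/3306340440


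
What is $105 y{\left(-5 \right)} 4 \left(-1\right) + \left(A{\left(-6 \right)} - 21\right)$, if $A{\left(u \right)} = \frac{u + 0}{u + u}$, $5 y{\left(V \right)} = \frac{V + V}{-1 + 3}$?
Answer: $\frac{799}{2} \approx 399.5$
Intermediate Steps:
$y{\left(V \right)} = \frac{V}{5}$ ($y{\left(V \right)} = \frac{\left(V + V\right) \frac{1}{-1 + 3}}{5} = \frac{2 V \frac{1}{2}}{5} = \frac{V}{5}$)
$A{\left(u \right)} = \frac{1}{2}$ ($A{\left(u \right)} = \frac{u}{2 u} = u \frac{1}{2 u} = \frac{1}{2}$)
$105 y{\left(-5 \right)} 4 \left(-1\right) + \left(A{\left(-6 \right)} - 21\right) = 105 \cdot \frac{1}{5} \left(-5\right) 4 \left(-1\right) + \left(\frac{1}{2} - 21\right) = 105 \left(-1\right) 4 \left(-1\right) - \frac{41}{2} = 105 \left(\left(-4\right) \left(-1\right)\right) - \frac{41}{2} = 105 \cdot 4 - \frac{41}{2} = 420 - \frac{41}{2} = \frac{799}{2}$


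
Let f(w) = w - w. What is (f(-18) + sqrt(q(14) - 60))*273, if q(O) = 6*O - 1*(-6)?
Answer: 273*sqrt(30) ≈ 1495.3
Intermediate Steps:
q(O) = 6 + 6*O (q(O) = 6*O + 6 = 6 + 6*O)
f(w) = 0
(f(-18) + sqrt(q(14) - 60))*273 = (0 + sqrt((6 + 6*14) - 60))*273 = (0 + sqrt((6 + 84) - 60))*273 = (0 + sqrt(90 - 60))*273 = (0 + sqrt(30))*273 = sqrt(30)*273 = 273*sqrt(30)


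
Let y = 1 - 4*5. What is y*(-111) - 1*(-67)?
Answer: 2176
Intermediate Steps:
y = -19 (y = 1 - 20 = -19)
y*(-111) - 1*(-67) = -19*(-111) - 1*(-67) = 2109 + 67 = 2176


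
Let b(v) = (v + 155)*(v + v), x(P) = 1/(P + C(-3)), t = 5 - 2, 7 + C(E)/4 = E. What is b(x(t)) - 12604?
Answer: -17266344/1369 ≈ -12612.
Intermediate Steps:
C(E) = -28 + 4*E
t = 3
x(P) = 1/(-40 + P) (x(P) = 1/(P + (-28 + 4*(-3))) = 1/(P + (-28 - 12)) = 1/(P - 40) = 1/(-40 + P))
b(v) = 2*v*(155 + v) (b(v) = (155 + v)*(2*v) = 2*v*(155 + v))
b(x(t)) - 12604 = 2*(155 + 1/(-40 + 3))/(-40 + 3) - 12604 = 2*(155 + 1/(-37))/(-37) - 12604 = 2*(-1/37)*(155 - 1/37) - 12604 = 2*(-1/37)*(5734/37) - 12604 = -11468/1369 - 12604 = -17266344/1369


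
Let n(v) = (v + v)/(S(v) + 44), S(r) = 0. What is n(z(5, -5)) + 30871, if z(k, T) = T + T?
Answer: 339576/11 ≈ 30871.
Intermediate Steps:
z(k, T) = 2*T
n(v) = v/22 (n(v) = (v + v)/(0 + 44) = (2*v)/44 = (2*v)*(1/44) = v/22)
n(z(5, -5)) + 30871 = (2*(-5))/22 + 30871 = (1/22)*(-10) + 30871 = -5/11 + 30871 = 339576/11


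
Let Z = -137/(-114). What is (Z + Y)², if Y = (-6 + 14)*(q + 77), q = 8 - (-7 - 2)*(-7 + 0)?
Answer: 408080401/12996 ≈ 31400.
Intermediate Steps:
Z = 137/114 (Z = -137*(-1/114) = 137/114 ≈ 1.2018)
q = -55 (q = 8 - (-9)*(-7) = 8 - 1*63 = 8 - 63 = -55)
Y = 176 (Y = (-6 + 14)*(-55 + 77) = 8*22 = 176)
(Z + Y)² = (137/114 + 176)² = (20201/114)² = 408080401/12996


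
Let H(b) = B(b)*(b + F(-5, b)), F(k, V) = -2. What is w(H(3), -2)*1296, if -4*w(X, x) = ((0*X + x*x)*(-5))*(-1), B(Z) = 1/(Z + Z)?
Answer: -6480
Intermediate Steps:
B(Z) = 1/(2*Z)
H(b) = (-2 + b)/(2*b) (H(b) = (1/(2*b))*(b - 2) = (1/(2*b))*(-2 + b) = (-2 + b)/(2*b))
w(X, x) = -5*x**2/4 (w(X, x) = -(0*X + x*x)*(-5)*(-1)/4 = -(0 + x**2)*(-5)*(-1)/4 = -x**2*(-5)*(-1)/4 = -(-5*x**2)*(-1)/4 = -5*x**2/4)
w(H(3), -2)*1296 = -5/4*(-2)**2*1296 = -5/4*4*1296 = -5*1296 = -6480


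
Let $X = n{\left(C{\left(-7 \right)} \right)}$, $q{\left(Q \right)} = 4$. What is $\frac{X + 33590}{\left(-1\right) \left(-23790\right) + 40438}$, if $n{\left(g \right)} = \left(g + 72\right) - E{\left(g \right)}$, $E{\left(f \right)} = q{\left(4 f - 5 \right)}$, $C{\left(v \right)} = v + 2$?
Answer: $\frac{33653}{64228} \approx 0.52396$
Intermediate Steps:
$C{\left(v \right)} = 2 + v$
$E{\left(f \right)} = 4$
$n{\left(g \right)} = 68 + g$ ($n{\left(g \right)} = \left(g + 72\right) - 4 = \left(72 + g\right) - 4 = 68 + g$)
$X = 63$ ($X = 68 + \left(2 - 7\right) = 68 - 5 = 63$)
$\frac{X + 33590}{\left(-1\right) \left(-23790\right) + 40438} = \frac{63 + 33590}{\left(-1\right) \left(-23790\right) + 40438} = \frac{33653}{23790 + 40438} = \frac{33653}{64228}$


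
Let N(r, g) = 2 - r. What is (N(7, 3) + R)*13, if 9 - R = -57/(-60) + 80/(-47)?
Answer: 58071/940 ≈ 61.778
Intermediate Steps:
R = 9167/940 (R = 9 - (-57/(-60) + 80/(-47)) = 9 - (-57*(-1/60) + 80*(-1/47)) = 9 - (19/20 - 80/47) = 9 - 1*(-707/940) = 9 + 707/940 = 9167/940 ≈ 9.7521)
(N(7, 3) + R)*13 = ((2 - 1*7) + 9167/940)*13 = ((2 - 7) + 9167/940)*13 = (-5 + 9167/940)*13 = (4467/940)*13 = 58071/940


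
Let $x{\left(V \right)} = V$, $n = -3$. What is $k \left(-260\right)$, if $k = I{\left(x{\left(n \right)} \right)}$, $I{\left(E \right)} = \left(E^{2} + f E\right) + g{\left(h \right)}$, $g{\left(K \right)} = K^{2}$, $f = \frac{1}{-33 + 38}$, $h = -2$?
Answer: $-3224$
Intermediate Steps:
$f = \frac{1}{5} \approx 0.2$
$I{\left(E \right)} = 4 + E^{2} + \frac{E}{5}$ ($I{\left(E \right)} = \left(E^{2} + \frac{E}{5}\right) + \left(-2\right)^{2} = \left(E^{2} + \frac{E}{5}\right) + 4 = 4 + E^{2} + \frac{E}{5}$)
$k = \frac{62}{5}$ ($k = 4 + \left(-3\right)^{2} + \frac{1}{5} \left(-3\right) = 4 + 9 - \frac{3}{5} = \frac{62}{5} \approx 12.4$)
$k \left(-260\right) = \frac{62}{5} \left(-260\right) = -3224$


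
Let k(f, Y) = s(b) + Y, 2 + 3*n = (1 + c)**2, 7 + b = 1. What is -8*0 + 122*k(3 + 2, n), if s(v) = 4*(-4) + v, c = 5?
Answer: -3904/3 ≈ -1301.3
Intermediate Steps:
b = -6 (b = -7 + 1 = -6)
s(v) = -16 + v
n = 34/3 (n = -2/3 + (1 + 5)**2/3 = -2/3 + (1/3)*6**2 = -2/3 + (1/3)*36 = -2/3 + 12 = 34/3 ≈ 11.333)
k(f, Y) = -22 + Y (k(f, Y) = (-16 - 6) + Y = -22 + Y)
-8*0 + 122*k(3 + 2, n) = -8*0 + 122*(-22 + 34/3) = 0 + 122*(-32/3) = 0 - 3904/3 = -3904/3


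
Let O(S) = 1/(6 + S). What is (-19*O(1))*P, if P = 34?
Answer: -646/7 ≈ -92.286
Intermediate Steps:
(-19*O(1))*P = -19/(6 + 1)*34 = -19/7*34 = -646/7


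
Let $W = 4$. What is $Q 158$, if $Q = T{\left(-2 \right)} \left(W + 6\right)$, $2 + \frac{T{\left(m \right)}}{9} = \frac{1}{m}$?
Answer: $-35550$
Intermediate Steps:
$T{\left(m \right)} = -18 + \frac{9}{m}$
$Q = -225$ ($Q = \left(-18 + \frac{9}{-2}\right) \left(4 + 6\right) = \left(-18 + 9 \left(- \frac{1}{2}\right)\right) 10 = \left(-18 - \frac{9}{2}\right) 10 = \left(- \frac{45}{2}\right) 10 = -225$)
$Q 158 = \left(-225\right) 158 = -35550$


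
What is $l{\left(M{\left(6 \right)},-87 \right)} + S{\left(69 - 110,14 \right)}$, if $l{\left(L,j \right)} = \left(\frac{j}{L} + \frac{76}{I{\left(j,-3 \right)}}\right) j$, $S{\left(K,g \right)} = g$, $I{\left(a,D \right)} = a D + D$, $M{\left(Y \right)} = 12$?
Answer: $\frac{106489}{172} \approx 619.12$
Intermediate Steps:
$I{\left(a,D \right)} = D + D a$ ($I{\left(a,D \right)} = D a + D = D + D a$)
$l{\left(L,j \right)} = j \left(\frac{76}{-3 - 3 j} + \frac{j}{L}\right)$ ($l{\left(L,j \right)} = \left(\frac{j}{L} + \frac{76}{\left(-3\right) \left(1 + j\right)}\right) j = \left(\frac{j}{L} + \frac{76}{-3 - 3 j}\right) j = \left(\frac{76}{-3 - 3 j} + \frac{j}{L}\right) j = j \left(\frac{76}{-3 - 3 j} + \frac{j}{L}\right)$)
$l{\left(M{\left(6 \right)},-87 \right)} + S{\left(69 - 110,14 \right)} = \frac{1}{3} \left(-87\right) \frac{1}{12} \frac{1}{1 - 87} \left(\left(-76\right) 12 + 3 \left(-87\right) + 3 \left(-87\right)^{2}\right) + 14 = \frac{1}{3} \left(-87\right) \frac{1}{12} \frac{1}{-86} \left(-912 - 261 + 3 \cdot 7569\right) + 14 = \frac{1}{3} \left(-87\right) \frac{1}{12} \left(- \frac{1}{86}\right) \left(-912 - 261 + 22707\right) + 14 = \frac{1}{3} \left(-87\right) \frac{1}{12} \left(- \frac{1}{86}\right) 21534 + 14 = \frac{104081}{172} + 14 = \frac{106489}{172}$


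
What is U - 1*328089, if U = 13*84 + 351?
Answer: -326646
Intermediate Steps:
U = 1443 (U = 1092 + 351 = 1443)
U - 1*328089 = 1443 - 1*328089 = 1443 - 328089 = -326646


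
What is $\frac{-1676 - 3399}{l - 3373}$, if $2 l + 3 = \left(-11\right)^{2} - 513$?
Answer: $\frac{10150}{7141} \approx 1.4214$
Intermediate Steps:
$l = - \frac{395}{2}$ ($l = - \frac{3}{2} + \frac{\left(-11\right)^{2} - 513}{2} = - \frac{3}{2} + \frac{121 - 513}{2} = - \frac{3}{2} + \frac{1}{2} \left(-392\right) = - \frac{3}{2} - 196 = - \frac{395}{2} \approx -197.5$)
$\frac{-1676 - 3399}{l - 3373} = \frac{-1676 - 3399}{- \frac{395}{2} - 3373} = - \frac{5075}{- \frac{7141}{2}} = \left(-5075\right) \left(- \frac{2}{7141}\right) = \frac{10150}{7141}$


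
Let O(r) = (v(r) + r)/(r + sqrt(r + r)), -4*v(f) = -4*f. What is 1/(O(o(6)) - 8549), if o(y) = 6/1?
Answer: -8546/73034113 + sqrt(3)/73034113 ≈ -0.00011699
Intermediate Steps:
v(f) = f (v(f) = -(-1)*f = f)
o(y) = 6 (o(y) = 6*1 = 6)
O(r) = 2*r/(r + sqrt(2)*sqrt(r)) (O(r) = (r + r)/(r + sqrt(r + r)) = (2*r)/(r + sqrt(2*r)) = (2*r)/(r + sqrt(2)*sqrt(r)) = 2*r/(r + sqrt(2)*sqrt(r)))
1/(O(o(6)) - 8549) = 1/(2*6/(6 + sqrt(2)*sqrt(6)) - 8549) = 1/(2*6/(6 + 2*sqrt(3)) - 8549) = 1/(12/(6 + 2*sqrt(3)) - 8549) = 1/(-8549 + 12/(6 + 2*sqrt(3)))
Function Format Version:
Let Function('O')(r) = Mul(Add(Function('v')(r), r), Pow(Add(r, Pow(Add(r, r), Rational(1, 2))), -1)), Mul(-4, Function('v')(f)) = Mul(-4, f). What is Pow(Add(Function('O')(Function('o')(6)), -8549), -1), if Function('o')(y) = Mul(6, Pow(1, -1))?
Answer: Add(Rational(-8546, 73034113), Mul(Rational(1, 73034113), Pow(3, Rational(1, 2)))) ≈ -0.00011699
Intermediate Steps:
Function('v')(f) = f (Function('v')(f) = Mul(Rational(-1, 4), Mul(-4, f)) = f)
Function('o')(y) = 6 (Function('o')(y) = Mul(6, 1) = 6)
Function('O')(r) = Mul(2, r, Pow(Add(r, Mul(Pow(2, Rational(1, 2)), Pow(r, Rational(1, 2)))), -1)) (Function('O')(r) = Mul(Add(r, r), Pow(Add(r, Pow(Add(r, r), Rational(1, 2))), -1)) = Mul(Mul(2, r), Pow(Add(r, Pow(Mul(2, r), Rational(1, 2))), -1)) = Mul(Mul(2, r), Pow(Add(r, Mul(Pow(2, Rational(1, 2)), Pow(r, Rational(1, 2)))), -1)) = Mul(2, r, Pow(Add(r, Mul(Pow(2, Rational(1, 2)), Pow(r, Rational(1, 2)))), -1)))
Pow(Add(Function('O')(Function('o')(6)), -8549), -1) = Pow(Add(Mul(2, 6, Pow(Add(6, Mul(Pow(2, Rational(1, 2)), Pow(6, Rational(1, 2)))), -1)), -8549), -1) = Pow(Add(Mul(2, 6, Pow(Add(6, Mul(2, Pow(3, Rational(1, 2)))), -1)), -8549), -1) = Pow(Add(Mul(12, Pow(Add(6, Mul(2, Pow(3, Rational(1, 2)))), -1)), -8549), -1) = Pow(Add(-8549, Mul(12, Pow(Add(6, Mul(2, Pow(3, Rational(1, 2)))), -1))), -1)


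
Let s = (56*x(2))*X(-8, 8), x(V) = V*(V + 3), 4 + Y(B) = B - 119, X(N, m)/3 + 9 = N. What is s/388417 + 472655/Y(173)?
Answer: 36717161827/3884170 ≈ 9453.0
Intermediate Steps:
X(N, m) = -27 + 3*N
Y(B) = -123 + B (Y(B) = -4 + (B - 119) = -4 + (-119 + B) = -123 + B)
x(V) = V*(3 + V)
s = -28560 (s = (56*(2*(3 + 2)))*(-27 + 3*(-8)) = (56*(2*5))*(-27 - 24) = (56*10)*(-51) = 560*(-51) = -28560)
s/388417 + 472655/Y(173) = -28560/388417 + 472655/(-123 + 173) = -28560*1/388417 + 472655/50 = -28560/388417 + 472655*(1/50) = -28560/388417 + 94531/10 = 36717161827/3884170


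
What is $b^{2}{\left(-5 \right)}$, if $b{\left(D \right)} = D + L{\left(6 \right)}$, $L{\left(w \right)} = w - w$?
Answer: $25$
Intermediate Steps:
$L{\left(w \right)} = 0$
$b{\left(D \right)} = D$ ($b{\left(D \right)} = D + 0 = D$)
$b^{2}{\left(-5 \right)} = \left(-5\right)^{2} = 25$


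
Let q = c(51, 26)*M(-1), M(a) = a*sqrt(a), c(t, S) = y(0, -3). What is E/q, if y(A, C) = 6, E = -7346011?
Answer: -7346011*I/6 ≈ -1.2243e+6*I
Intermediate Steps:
c(t, S) = 6
M(a) = a**(3/2)
q = -6*I (q = 6*(-1)**(3/2) = 6*(-I) = -6*I ≈ -6.0*I)
E/q = -7346011*I/6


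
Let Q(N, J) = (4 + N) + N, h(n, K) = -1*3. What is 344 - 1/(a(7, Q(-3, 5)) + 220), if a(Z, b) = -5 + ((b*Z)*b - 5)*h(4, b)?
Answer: 50223/146 ≈ 343.99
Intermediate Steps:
h(n, K) = -3
Q(N, J) = 4 + 2*N
a(Z, b) = 10 - 3*Z*b**2 (a(Z, b) = -5 + ((b*Z)*b - 5)*(-3) = -5 + ((Z*b)*b - 5)*(-3) = -5 + (Z*b**2 - 5)*(-3) = -5 + (-5 + Z*b**2)*(-3) = -5 + (15 - 3*Z*b**2) = 10 - 3*Z*b**2)
344 - 1/(a(7, Q(-3, 5)) + 220) = 344 - 1/((10 - 3*7*(4 + 2*(-3))**2) + 220) = 344 - 1/((10 - 3*7*(4 - 6)**2) + 220) = 344 - 1/((10 - 3*7*(-2)**2) + 220) = 344 - 1/((10 - 3*7*4) + 220) = 344 - 1/((10 - 84) + 220) = 344 - 1/(-74 + 220) = 344 - 1/146 = 50223/146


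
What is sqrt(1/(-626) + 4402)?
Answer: sqrt(1725037526)/626 ≈ 66.348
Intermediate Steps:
sqrt(1/(-626) + 4402) = sqrt(-1/626 + 4402) = sqrt(2755651/626) = sqrt(1725037526)/626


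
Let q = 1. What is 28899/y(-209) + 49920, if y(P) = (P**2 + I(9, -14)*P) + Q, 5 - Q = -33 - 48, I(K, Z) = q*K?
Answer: 17871607/358 ≈ 49921.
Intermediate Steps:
I(K, Z) = K (I(K, Z) = 1*K = K)
Q = 86 (Q = 5 - (-33 - 48) = 5 - 1*(-81) = 5 + 81 = 86)
y(P) = 86 + P**2 + 9*P (y(P) = (P**2 + 9*P) + 86 = 86 + P**2 + 9*P)
28899/y(-209) + 49920 = 28899/(86 + (-209)**2 + 9*(-209)) + 49920 = 28899/(86 + 43681 - 1881) + 49920 = 28899/41886 + 49920 = 28899*(1/41886) + 49920 = 247/358 + 49920 = 17871607/358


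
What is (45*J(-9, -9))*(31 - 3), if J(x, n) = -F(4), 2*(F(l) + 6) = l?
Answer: 5040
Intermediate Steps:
F(l) = -6 + l/2
J(x, n) = 4 (J(x, n) = -(-6 + (½)*4) = -(-6 + 2) = -1*(-4) = 4)
(45*J(-9, -9))*(31 - 3) = (45*4)*(31 - 3) = 180*28 = 5040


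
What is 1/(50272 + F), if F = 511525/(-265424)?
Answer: 265424/13342883803 ≈ 1.9893e-5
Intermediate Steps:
F = -511525/265424 (F = 511525*(-1/265424) = -511525/265424 ≈ -1.9272)
1/(50272 + F) = 1/(50272 - 511525/265424) = 1/(13342883803/265424) = 265424/13342883803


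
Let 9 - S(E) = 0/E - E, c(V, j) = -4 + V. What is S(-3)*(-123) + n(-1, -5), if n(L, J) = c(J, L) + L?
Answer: -748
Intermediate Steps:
S(E) = 9 + E (S(E) = 9 - (0/E - E) = 9 - (0 - E) = 9 - (-1)*E = 9 + E)
n(L, J) = -4 + J + L (n(L, J) = (-4 + J) + L = -4 + J + L)
S(-3)*(-123) + n(-1, -5) = (9 - 3)*(-123) + (-4 - 5 - 1) = 6*(-123) - 10 = -738 - 10 = -748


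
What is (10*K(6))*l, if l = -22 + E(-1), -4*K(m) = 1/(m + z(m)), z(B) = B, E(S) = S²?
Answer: 35/8 ≈ 4.3750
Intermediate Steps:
K(m) = -1/(8*m) (K(m) = -1/(4*(m + m)) = -1/(2*m)/4 = -1/(8*m))
l = -21 (l = -22 + (-1)² = -22 + 1 = -21)
(10*K(6))*l = (10*(-⅛/6))*(-21) = (10*(-⅛*⅙))*(-21) = (10*(-1/48))*(-21) = -5/24*(-21) = 35/8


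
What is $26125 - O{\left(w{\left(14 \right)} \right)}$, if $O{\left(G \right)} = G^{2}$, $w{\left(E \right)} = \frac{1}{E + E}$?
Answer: $\frac{20481999}{784} \approx 26125.0$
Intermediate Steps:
$w{\left(E \right)} = \frac{1}{2 E}$
$26125 - O{\left(w{\left(14 \right)} \right)} = 26125 - \left(\frac{1}{2 \cdot 14}\right)^{2} = 26125 - \left(\frac{1}{2} \cdot \frac{1}{14}\right)^{2} = 26125 - \left(\frac{1}{28}\right)^{2} = 26125 - \frac{1}{784} = \frac{20481999}{784}$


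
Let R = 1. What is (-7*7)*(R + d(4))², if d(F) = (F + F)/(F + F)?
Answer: -196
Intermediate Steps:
d(F) = 1 (d(F) = (2*F)/((2*F)) = (2*F)*(1/(2*F)) = 1)
(-7*7)*(R + d(4))² = (-7*7)*(1 + 1)² = -49*2² = -49*4 = -196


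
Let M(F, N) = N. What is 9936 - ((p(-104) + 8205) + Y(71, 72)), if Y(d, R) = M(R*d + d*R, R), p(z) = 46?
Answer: 1613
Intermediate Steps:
Y(d, R) = R
9936 - ((p(-104) + 8205) + Y(71, 72)) = 9936 - ((46 + 8205) + 72) = 9936 - (8251 + 72) = 9936 - 1*8323 = 9936 - 8323 = 1613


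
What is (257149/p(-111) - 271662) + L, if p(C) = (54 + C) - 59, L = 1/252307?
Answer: -8015778503771/29267612 ≈ -2.7388e+5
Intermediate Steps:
L = 1/252307 ≈ 3.9634e-6
p(C) = -5 + C
(257149/p(-111) - 271662) + L = (257149/(-5 - 111) - 271662) + 1/252307 = (257149/(-116) - 271662) + 1/252307 = (257149*(-1/116) - 271662) + 1/252307 = (-257149/116 - 271662) + 1/252307 = -31769941/116 + 1/252307 = -8015778503771/29267612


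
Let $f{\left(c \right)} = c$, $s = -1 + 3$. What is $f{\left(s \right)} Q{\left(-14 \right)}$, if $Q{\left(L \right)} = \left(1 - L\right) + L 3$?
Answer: $-54$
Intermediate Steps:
$s = 2$
$Q{\left(L \right)} = 1 + 2 L$ ($Q{\left(L \right)} = \left(1 - L\right) + 3 L = 1 + 2 L$)
$f{\left(s \right)} Q{\left(-14 \right)} = 2 \left(1 + 2 \left(-14\right)\right) = 2 \left(1 - 28\right) = 2 \left(-27\right) = -54$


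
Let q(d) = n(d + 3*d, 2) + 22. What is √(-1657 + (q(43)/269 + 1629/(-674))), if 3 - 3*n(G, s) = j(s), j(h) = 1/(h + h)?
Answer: 11*I*√4057090617057/543918 ≈ 40.735*I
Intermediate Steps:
j(h) = 1/(2*h)
n(G, s) = 1 - 1/(6*s)
q(d) = 275/12 (q(d) = (-⅙ + 2)/2 + 22 = (½)*(11/6) + 22 = 11/12 + 22 = 275/12)
√(-1657 + (q(43)/269 + 1629/(-674))) = √(-1657 + ((275/12)/269 + 1629/(-674))) = √(-1657 + ((275/12)*(1/269) + 1629*(-1/674))) = √(-1657 + (275/3228 - 1629/674)) = √(-1657 - 2536531/1087836) = √(-1805080783/1087836) = 11*I*√4057090617057/543918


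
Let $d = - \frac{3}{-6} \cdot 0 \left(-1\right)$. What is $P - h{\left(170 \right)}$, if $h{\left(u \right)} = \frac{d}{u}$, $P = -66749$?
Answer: $-66749$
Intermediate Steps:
$d = 0$ ($d = \left(-3\right) \left(- \frac{1}{6}\right) 0 \left(-1\right) = \frac{1}{2} \cdot 0 \left(-1\right) = 0 \left(-1\right) = 0$)
$h{\left(u \right)} = 0$ ($h{\left(u \right)} = \frac{0}{u} = 0$)
$P - h{\left(170 \right)} = -66749 - 0 = -66749 + 0 = -66749$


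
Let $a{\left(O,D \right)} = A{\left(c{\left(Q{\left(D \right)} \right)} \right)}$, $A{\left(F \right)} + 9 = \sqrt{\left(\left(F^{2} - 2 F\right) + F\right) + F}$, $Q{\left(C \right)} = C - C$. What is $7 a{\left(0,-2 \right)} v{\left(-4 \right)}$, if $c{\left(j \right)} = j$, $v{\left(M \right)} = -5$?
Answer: $315$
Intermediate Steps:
$Q{\left(C \right)} = 0$
$A{\left(F \right)} = -9 + \sqrt{F^{2}}$ ($A{\left(F \right)} = -9 + \sqrt{\left(\left(F^{2} - 2 F\right) + F\right) + F} = -9 + \sqrt{\left(F^{2} - F\right) + F} = -9 + \sqrt{F^{2}}$)
$a{\left(O,D \right)} = -9$ ($a{\left(O,D \right)} = -9 + \sqrt{0^{2}} = -9 + \sqrt{0} = -9 + 0 = -9$)
$7 a{\left(0,-2 \right)} v{\left(-4 \right)} = 7 \left(-9\right) \left(-5\right) = \left(-63\right) \left(-5\right) = 315$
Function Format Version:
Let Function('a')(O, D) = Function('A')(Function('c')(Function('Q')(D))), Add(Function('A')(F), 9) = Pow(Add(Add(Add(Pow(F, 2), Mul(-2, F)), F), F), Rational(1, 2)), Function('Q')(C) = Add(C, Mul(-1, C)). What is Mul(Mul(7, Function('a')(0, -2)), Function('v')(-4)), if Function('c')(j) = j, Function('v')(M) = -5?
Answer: 315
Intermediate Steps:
Function('Q')(C) = 0
Function('A')(F) = Add(-9, Pow(Pow(F, 2), Rational(1, 2))) (Function('A')(F) = Add(-9, Pow(Add(Add(Add(Pow(F, 2), Mul(-2, F)), F), F), Rational(1, 2))) = Add(-9, Pow(Add(Add(Pow(F, 2), Mul(-1, F)), F), Rational(1, 2))) = Add(-9, Pow(Pow(F, 2), Rational(1, 2))))
Function('a')(O, D) = -9 (Function('a')(O, D) = Add(-9, Pow(Pow(0, 2), Rational(1, 2))) = Add(-9, Pow(0, Rational(1, 2))) = Add(-9, 0) = -9)
Mul(Mul(7, Function('a')(0, -2)), Function('v')(-4)) = Mul(Mul(7, -9), -5) = Mul(-63, -5) = 315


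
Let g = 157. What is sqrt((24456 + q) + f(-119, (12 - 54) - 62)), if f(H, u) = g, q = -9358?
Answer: 3*sqrt(1695) ≈ 123.51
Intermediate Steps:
f(H, u) = 157
sqrt((24456 + q) + f(-119, (12 - 54) - 62)) = sqrt((24456 - 9358) + 157) = sqrt(15098 + 157) = sqrt(15255) = 3*sqrt(1695)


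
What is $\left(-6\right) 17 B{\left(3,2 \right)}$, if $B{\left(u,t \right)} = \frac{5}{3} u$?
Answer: $-510$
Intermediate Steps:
$B{\left(u,t \right)} = \frac{5 u}{3}$ ($B{\left(u,t \right)} = 5 \cdot \frac{1}{3} u = \frac{5 u}{3}$)
$\left(-6\right) 17 B{\left(3,2 \right)} = \left(-6\right) 17 \cdot \frac{5}{3} \cdot 3 = \left(-102\right) 5 = -510$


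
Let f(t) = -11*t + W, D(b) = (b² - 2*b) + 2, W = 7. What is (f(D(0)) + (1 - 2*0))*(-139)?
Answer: 1946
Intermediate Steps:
D(b) = 2 + b² - 2*b
f(t) = 7 - 11*t (f(t) = -11*t + 7 = 7 - 11*t)
(f(D(0)) + (1 - 2*0))*(-139) = ((7 - 11*(2 + 0² - 2*0)) + (1 - 2*0))*(-139) = ((7 - 11*(2 + 0 + 0)) + (1 + 0))*(-139) = ((7 - 11*2) + 1)*(-139) = ((7 - 22) + 1)*(-139) = (-15 + 1)*(-139) = -14*(-139) = 1946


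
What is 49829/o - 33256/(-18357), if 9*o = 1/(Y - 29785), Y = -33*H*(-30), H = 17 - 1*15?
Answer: -228901842400229/18357 ≈ -1.2469e+10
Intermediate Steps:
H = 2 (H = 17 - 15 = 2)
Y = 1980 (Y = -33*2*(-30) = -66*(-30) = 1980)
o = -1/250245 (o = 1/(9*(1980 - 29785)) = (1/9)/(-27805) = (1/9)*(-1/27805) = -1/250245 ≈ -3.9961e-6)
49829/o - 33256/(-18357) = 49829/(-1/250245) - 33256/(-18357) = 49829*(-250245) - 33256*(-1/18357) = -12469458105 + 33256/18357 = -228901842400229/18357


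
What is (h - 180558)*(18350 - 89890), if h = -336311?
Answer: 36976808260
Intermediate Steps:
(h - 180558)*(18350 - 89890) = (-336311 - 180558)*(18350 - 89890) = -516869*(-71540) = 36976808260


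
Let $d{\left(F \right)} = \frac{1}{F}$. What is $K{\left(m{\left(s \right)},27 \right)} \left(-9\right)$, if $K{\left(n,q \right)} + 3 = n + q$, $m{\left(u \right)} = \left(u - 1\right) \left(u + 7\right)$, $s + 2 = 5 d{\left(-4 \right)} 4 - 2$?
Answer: $-396$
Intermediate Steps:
$s = -9$ ($s = -2 + \left(\frac{5}{-4} \cdot 4 - 2\right) = -2 + \left(5 \left(- \frac{1}{4}\right) 4 - 2\right) = -2 - 7 = -9$)
$m{\left(u \right)} = \left(-1 + u\right) \left(7 + u\right)$
$K{\left(n,q \right)} = -3 + n + q$ ($K{\left(n,q \right)} = -3 + \left(n + q\right) = -3 + n + q$)
$K{\left(m{\left(s \right)},27 \right)} \left(-9\right) = \left(-3 + \left(-7 + \left(-9\right)^{2} + 6 \left(-9\right)\right) + 27\right) \left(-9\right) = \left(-3 - -20 + 27\right) \left(-9\right) = \left(-3 + 20 + 27\right) \left(-9\right) = 44 \left(-9\right) = -396$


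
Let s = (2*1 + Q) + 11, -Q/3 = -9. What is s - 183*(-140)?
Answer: 25660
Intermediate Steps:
Q = 27 (Q = -3*(-9) = 27)
s = 40 (s = (2*1 + 27) + 11 = (2 + 27) + 11 = 29 + 11 = 40)
s - 183*(-140) = 40 - 183*(-140) = 40 + 25620 = 25660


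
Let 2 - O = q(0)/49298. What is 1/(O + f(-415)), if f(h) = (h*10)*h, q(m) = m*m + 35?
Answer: 49298/84903579061 ≈ 5.8064e-7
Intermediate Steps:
q(m) = 35 + m**2 (q(m) = m**2 + 35 = 35 + m**2)
f(h) = 10*h**2 (f(h) = (10*h)*h = 10*h**2)
O = 98561/49298 (O = 2 - (35 + 0**2)/49298 = 2 - (35 + 0)/49298 = 2 - 35/49298 = 98561/49298 ≈ 1.9993)
1/(O + f(-415)) = 1/(98561/49298 + 10*(-415)**2) = 1/(98561/49298 + 10*172225) = 1/(98561/49298 + 1722250) = 1/(84903579061/49298) = 49298/84903579061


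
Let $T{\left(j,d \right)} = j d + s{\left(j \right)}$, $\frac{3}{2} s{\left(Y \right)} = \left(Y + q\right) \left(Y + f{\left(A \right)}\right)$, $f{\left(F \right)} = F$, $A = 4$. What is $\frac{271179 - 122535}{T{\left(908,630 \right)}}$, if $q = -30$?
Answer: $\frac{37161}{276466} \approx 0.13441$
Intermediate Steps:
$s{\left(Y \right)} = \frac{2 \left(-30 + Y\right) \left(4 + Y\right)}{3}$ ($s{\left(Y \right)} = \frac{2 \left(Y - 30\right) \left(Y + 4\right)}{3} = \frac{2 \left(-30 + Y\right) \left(4 + Y\right)}{3}$)
$T{\left(j,d \right)} = -80 - \frac{52 j}{3} + \frac{2 j^{2}}{3} + d j$ ($T{\left(j,d \right)} = j d - \left(80 - \frac{2 j^{2}}{3} + \frac{52 j}{3}\right) = d j - \left(80 - \frac{2 j^{2}}{3} + \frac{52 j}{3}\right) = -80 - \frac{52 j}{3} + \frac{2 j^{2}}{3} + d j$)
$\frac{271179 - 122535}{T{\left(908,630 \right)}} = \frac{271179 - 122535}{-80 - \frac{47216}{3} + \frac{2 \cdot 908^{2}}{3} + 630 \cdot 908} = \frac{271179 - 122535}{-80 - \frac{47216}{3} + \frac{2}{3} \cdot 824464 + 572040} = \frac{148644}{-80 - \frac{47216}{3} + \frac{1648928}{3} + 572040} = \frac{148644}{1105864} = 148644 \cdot \frac{1}{1105864} = \frac{37161}{276466}$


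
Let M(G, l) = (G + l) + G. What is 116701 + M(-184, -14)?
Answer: 116319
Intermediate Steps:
M(G, l) = l + 2*G
116701 + M(-184, -14) = 116701 + (-14 + 2*(-184)) = 116701 + (-14 - 368) = 116701 - 382 = 116319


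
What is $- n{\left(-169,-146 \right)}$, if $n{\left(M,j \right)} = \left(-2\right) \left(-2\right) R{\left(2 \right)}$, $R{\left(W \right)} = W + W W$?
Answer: $-24$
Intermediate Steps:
$R{\left(W \right)} = W + W^{2}$
$n{\left(M,j \right)} = 24$ ($n{\left(M,j \right)} = \left(-2\right) \left(-2\right) 2 \left(1 + 2\right) = 4 \cdot 2 \cdot 3 = 4 \cdot 6 = 24$)
$- n{\left(-169,-146 \right)} = \left(-1\right) 24 = -24$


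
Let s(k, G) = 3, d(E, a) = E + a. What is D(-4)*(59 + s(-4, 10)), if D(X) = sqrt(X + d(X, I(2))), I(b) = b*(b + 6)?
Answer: 124*sqrt(2) ≈ 175.36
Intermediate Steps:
I(b) = b*(6 + b)
D(X) = sqrt(16 + 2*X) (D(X) = sqrt(X + (X + 2*(6 + 2))) = sqrt(X + (X + 2*8)) = sqrt(X + (X + 16)) = sqrt(X + (16 + X)) = sqrt(16 + 2*X))
D(-4)*(59 + s(-4, 10)) = sqrt(16 + 2*(-4))*(59 + 3) = sqrt(16 - 8)*62 = sqrt(8)*62 = (2*sqrt(2))*62 = 124*sqrt(2)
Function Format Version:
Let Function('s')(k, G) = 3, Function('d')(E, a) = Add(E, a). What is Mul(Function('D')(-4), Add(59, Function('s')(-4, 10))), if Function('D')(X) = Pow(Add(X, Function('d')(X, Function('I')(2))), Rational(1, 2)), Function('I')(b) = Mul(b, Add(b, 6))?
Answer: Mul(124, Pow(2, Rational(1, 2))) ≈ 175.36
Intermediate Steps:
Function('I')(b) = Mul(b, Add(6, b))
Function('D')(X) = Pow(Add(16, Mul(2, X)), Rational(1, 2)) (Function('D')(X) = Pow(Add(X, Add(X, Mul(2, Add(6, 2)))), Rational(1, 2)) = Pow(Add(X, Add(X, Mul(2, 8))), Rational(1, 2)) = Pow(Add(X, Add(X, 16)), Rational(1, 2)) = Pow(Add(X, Add(16, X)), Rational(1, 2)) = Pow(Add(16, Mul(2, X)), Rational(1, 2)))
Mul(Function('D')(-4), Add(59, Function('s')(-4, 10))) = Mul(Pow(Add(16, Mul(2, -4)), Rational(1, 2)), Add(59, 3)) = Mul(Pow(Add(16, -8), Rational(1, 2)), 62) = Mul(Pow(8, Rational(1, 2)), 62) = Mul(Mul(2, Pow(2, Rational(1, 2))), 62) = Mul(124, Pow(2, Rational(1, 2)))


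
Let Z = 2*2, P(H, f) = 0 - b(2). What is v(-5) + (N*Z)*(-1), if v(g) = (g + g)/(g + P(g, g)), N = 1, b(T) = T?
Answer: -18/7 ≈ -2.5714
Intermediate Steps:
P(H, f) = -2 (P(H, f) = 0 - 1*2 = 0 - 2 = -2)
Z = 4
v(g) = 2*g/(-2 + g) (v(g) = (g + g)/(g - 2) = (2*g)/(-2 + g) = 2*g/(-2 + g))
v(-5) + (N*Z)*(-1) = 2*(-5)/(-2 - 5) + (1*4)*(-1) = 2*(-5)/(-7) + 4*(-1) = 2*(-5)*(-1/7) - 4 = 10/7 - 4 = -18/7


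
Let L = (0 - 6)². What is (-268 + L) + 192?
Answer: -40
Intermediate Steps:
L = 36 (L = (-6)² = 36)
(-268 + L) + 192 = (-268 + 36) + 192 = -232 + 192 = -40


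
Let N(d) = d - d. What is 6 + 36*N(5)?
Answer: 6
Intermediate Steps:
N(d) = 0
6 + 36*N(5) = 6 + 36*0 = 6 + 0 = 6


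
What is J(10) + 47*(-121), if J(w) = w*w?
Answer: -5587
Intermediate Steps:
J(w) = w²
J(10) + 47*(-121) = 10² + 47*(-121) = 100 - 5687 = -5587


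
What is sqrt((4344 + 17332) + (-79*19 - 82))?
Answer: sqrt(20093) ≈ 141.75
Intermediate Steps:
sqrt((4344 + 17332) + (-79*19 - 82)) = sqrt(21676 + (-1501 - 82)) = sqrt(21676 - 1583) = sqrt(20093)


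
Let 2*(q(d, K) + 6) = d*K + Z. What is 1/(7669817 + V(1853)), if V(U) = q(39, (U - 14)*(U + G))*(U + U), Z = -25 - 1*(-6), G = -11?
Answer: 1/244807594320 ≈ 4.0848e-12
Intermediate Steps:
Z = -19 (Z = -25 + 6 = -19)
q(d, K) = -31/2 + K*d/2 (q(d, K) = -6 + (d*K - 19)/2 = -6 + (K*d - 19)/2 = -6 + (-19 + K*d)/2 = -6 + (-19/2 + K*d/2) = -31/2 + K*d/2)
V(U) = 2*U*(-31/2 + 39*(-14 + U)*(-11 + U)/2) (V(U) = (-31/2 + (1/2)*((U - 14)*(U - 11))*39)*(U + U) = (-31/2 + (1/2)*((-14 + U)*(-11 + U))*39)*(2*U) = (-31/2 + 39*(-14 + U)*(-11 + U)/2)*(2*U) = 2*U*(-31/2 + 39*(-14 + U)*(-11 + U)/2))
1/(7669817 + V(1853)) = 1/(7669817 + 1853*(5975 - 975*1853 + 39*1853**2)) = 1/(7669817 + 1853*(5975 - 1806675 + 39*3433609)) = 1/(7669817 + 1853*(5975 - 1806675 + 133910751)) = 1/(7669817 + 1853*132110051) = 1/(7669817 + 244799924503) = 1/244807594320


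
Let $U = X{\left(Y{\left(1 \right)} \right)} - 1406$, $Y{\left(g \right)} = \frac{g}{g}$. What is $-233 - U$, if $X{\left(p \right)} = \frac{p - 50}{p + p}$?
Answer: $\frac{2395}{2} \approx 1197.5$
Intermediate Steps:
$Y{\left(g \right)} = 1$
$X{\left(p \right)} = \frac{-50 + p}{2 p}$
$U = - \frac{2861}{2}$ ($U = \frac{-50 + 1}{2 \cdot 1} - 1406 = \frac{1}{2} \cdot 1 \left(-49\right) - 1406 = - \frac{49}{2} - 1406 = - \frac{2861}{2} \approx -1430.5$)
$-233 - U = -233 - - \frac{2861}{2} = -233 + \frac{2861}{2} = \frac{2395}{2}$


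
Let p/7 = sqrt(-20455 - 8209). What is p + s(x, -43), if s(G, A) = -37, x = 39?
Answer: -37 + 14*I*sqrt(7166) ≈ -37.0 + 1185.1*I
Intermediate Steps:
p = 14*I*sqrt(7166) (p = 7*sqrt(-20455 - 8209) = 7*sqrt(-28664) = 7*(2*I*sqrt(7166)) = 14*I*sqrt(7166) ≈ 1185.1*I)
p + s(x, -43) = 14*I*sqrt(7166) - 37 = -37 + 14*I*sqrt(7166)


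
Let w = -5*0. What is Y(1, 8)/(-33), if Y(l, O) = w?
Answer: 0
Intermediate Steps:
w = 0
Y(l, O) = 0
Y(1, 8)/(-33) = 0/(-33) = 0*(-1/33) = 0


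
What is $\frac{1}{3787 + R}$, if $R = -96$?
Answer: $\frac{1}{3691} \approx 0.00027093$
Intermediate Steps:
$\frac{1}{3787 + R} = \frac{1}{3787 - 96} = \frac{1}{3691}$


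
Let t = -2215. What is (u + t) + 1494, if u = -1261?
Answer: -1982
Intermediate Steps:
(u + t) + 1494 = (-1261 - 2215) + 1494 = -3476 + 1494 = -1982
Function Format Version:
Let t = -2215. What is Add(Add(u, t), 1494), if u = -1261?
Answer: -1982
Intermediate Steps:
Add(Add(u, t), 1494) = Add(Add(-1261, -2215), 1494) = Add(-3476, 1494) = -1982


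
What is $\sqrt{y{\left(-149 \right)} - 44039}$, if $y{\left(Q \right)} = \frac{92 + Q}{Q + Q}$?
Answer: $\frac{i \sqrt{3910822370}}{298} \approx 209.85 i$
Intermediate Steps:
$y{\left(Q \right)} = \frac{92 + Q}{2 Q}$
$\sqrt{y{\left(-149 \right)} - 44039} = \sqrt{\frac{92 - 149}{2 \left(-149\right)} - 44039} = \sqrt{\frac{1}{2} \left(- \frac{1}{149}\right) \left(-57\right) - 44039} = \sqrt{\frac{57}{298} - 44039} = \sqrt{- \frac{13123565}{298}} = \frac{i \sqrt{3910822370}}{298}$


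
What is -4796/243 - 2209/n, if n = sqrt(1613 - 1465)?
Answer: -4796/243 - 2209*sqrt(37)/74 ≈ -201.32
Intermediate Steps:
n = 2*sqrt(37) (n = sqrt(148) = 2*sqrt(37) ≈ 12.166)
-4796/243 - 2209/n = -4796/243 - 2209*sqrt(37)/74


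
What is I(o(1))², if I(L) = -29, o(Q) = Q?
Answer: 841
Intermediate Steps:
I(o(1))² = (-29)² = 841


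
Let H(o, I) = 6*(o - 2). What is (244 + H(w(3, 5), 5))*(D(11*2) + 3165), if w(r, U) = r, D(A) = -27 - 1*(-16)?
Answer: 788500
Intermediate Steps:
D(A) = -11 (D(A) = -27 + 16 = -11)
H(o, I) = -12 + 6*o (H(o, I) = 6*(-2 + o) = -12 + 6*o)
(244 + H(w(3, 5), 5))*(D(11*2) + 3165) = (244 + (-12 + 6*3))*(-11 + 3165) = (244 + (-12 + 18))*3154 = (244 + 6)*3154 = 250*3154 = 788500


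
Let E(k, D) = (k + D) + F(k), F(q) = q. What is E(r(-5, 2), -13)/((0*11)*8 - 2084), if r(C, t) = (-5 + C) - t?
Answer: 37/2084 ≈ 0.017754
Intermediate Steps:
r(C, t) = -5 + C - t
E(k, D) = D + 2*k (E(k, D) = (k + D) + k = (D + k) + k = D + 2*k)
E(r(-5, 2), -13)/((0*11)*8 - 2084) = (-13 + 2*(-5 - 5 - 1*2))/((0*11)*8 - 2084) = (-13 + 2*(-5 - 5 - 2))/(0*8 - 2084) = (-13 + 2*(-12))/(0 - 2084) = (-13 - 24)/(-2084) = -37*(-1/2084) = 37/2084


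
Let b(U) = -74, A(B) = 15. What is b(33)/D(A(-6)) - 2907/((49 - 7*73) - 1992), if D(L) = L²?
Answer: 157493/184050 ≈ 0.85571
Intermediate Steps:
b(33)/D(A(-6)) - 2907/((49 - 7*73) - 1992) = -74/(15²) - 2907/((49 - 7*73) - 1992) = -74/225 - 2907/((49 - 511) - 1992) = -74*1/225 - 2907/(-462 - 1992) = -74/225 - 2907/(-2454) = -74/225 - 2907*(-1/2454) = -74/225 + 969/818 = 157493/184050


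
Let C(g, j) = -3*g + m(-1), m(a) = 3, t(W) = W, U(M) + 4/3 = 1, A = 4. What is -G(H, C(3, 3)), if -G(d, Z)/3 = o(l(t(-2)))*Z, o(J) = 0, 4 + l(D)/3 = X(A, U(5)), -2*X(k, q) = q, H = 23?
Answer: 0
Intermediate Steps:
U(M) = -⅓ (U(M) = -4/3 + 1 = -⅓)
X(k, q) = -q/2
l(D) = -23/2 (l(D) = -12 + 3*(-½*(-⅓)) = -12 + 3*(⅙) = -12 + ½ = -23/2)
C(g, j) = 3 - 3*g (C(g, j) = -3*g + 3 = 3 - 3*g)
G(d, Z) = 0 (G(d, Z) = -0*Z = -3*0 = 0)
-G(H, C(3, 3)) = -1*0 = 0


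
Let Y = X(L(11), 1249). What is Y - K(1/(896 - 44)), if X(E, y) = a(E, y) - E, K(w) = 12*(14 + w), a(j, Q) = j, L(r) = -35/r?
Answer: -11929/71 ≈ -168.01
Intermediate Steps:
K(w) = 168 + 12*w
X(E, y) = 0 (X(E, y) = E - E = 0)
Y = 0
Y - K(1/(896 - 44)) = 0 - (168 + 12/(896 - 44)) = 0 - (168 + 12/852) = 0 - (168 + 12*(1/852)) = 0 - (168 + 1/71) = 0 - 1*11929/71 = 0 - 11929/71 = -11929/71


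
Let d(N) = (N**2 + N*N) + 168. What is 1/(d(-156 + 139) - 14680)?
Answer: -1/13934 ≈ -7.1767e-5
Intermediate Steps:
d(N) = 168 + 2*N**2 (d(N) = (N**2 + N**2) + 168 = 2*N**2 + 168 = 168 + 2*N**2)
1/(d(-156 + 139) - 14680) = 1/((168 + 2*(-156 + 139)**2) - 14680) = 1/((168 + 2*(-17)**2) - 14680) = 1/((168 + 2*289) - 14680) = 1/((168 + 578) - 14680) = 1/(746 - 14680) = 1/(-13934) = -1/13934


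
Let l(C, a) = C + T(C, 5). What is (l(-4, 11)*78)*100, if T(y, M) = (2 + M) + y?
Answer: -7800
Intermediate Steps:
T(y, M) = 2 + M + y
l(C, a) = 7 + 2*C (l(C, a) = C + (2 + 5 + C) = C + (7 + C) = 7 + 2*C)
(l(-4, 11)*78)*100 = ((7 + 2*(-4))*78)*100 = ((7 - 8)*78)*100 = -1*78*100 = -78*100 = -7800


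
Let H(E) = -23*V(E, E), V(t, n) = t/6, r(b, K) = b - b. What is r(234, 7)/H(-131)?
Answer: 0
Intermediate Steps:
r(b, K) = 0
V(t, n) = t/6 (V(t, n) = t*(⅙) = t/6)
H(E) = -23*E/6
r(234, 7)/H(-131) = 0/((-23/6*(-131))) = 0/(3013/6) = 0*(6/3013) = 0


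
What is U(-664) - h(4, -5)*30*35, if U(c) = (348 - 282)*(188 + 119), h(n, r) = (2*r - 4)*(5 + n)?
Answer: 152562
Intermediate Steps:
h(n, r) = (-4 + 2*r)*(5 + n)
U(c) = 20262 (U(c) = 66*307 = 20262)
U(-664) - h(4, -5)*30*35 = 20262 - (-20 - 4*4 + 10*(-5) + 2*4*(-5))*30*35 = 20262 - (-20 - 16 - 50 - 40)*30*35 = 20262 - (-126*30)*35 = 20262 - (-3780)*35 = 20262 - 1*(-132300) = 20262 + 132300 = 152562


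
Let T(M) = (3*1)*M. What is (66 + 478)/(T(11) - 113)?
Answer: -34/5 ≈ -6.8000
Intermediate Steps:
T(M) = 3*M
(66 + 478)/(T(11) - 113) = (66 + 478)/(3*11 - 113) = 544/(33 - 113) = 544/(-80) = 544*(-1/80) = -34/5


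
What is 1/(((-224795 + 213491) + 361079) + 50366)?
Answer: 1/400141 ≈ 2.4991e-6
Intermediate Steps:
1/(((-224795 + 213491) + 361079) + 50366) = 1/((-11304 + 361079) + 50366) = 1/(349775 + 50366) = 1/400141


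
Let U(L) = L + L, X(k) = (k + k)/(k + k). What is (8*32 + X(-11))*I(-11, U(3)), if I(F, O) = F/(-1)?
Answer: 2827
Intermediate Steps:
X(k) = 1 (X(k) = (2*k)/((2*k)) = (2*k)*(1/(2*k)) = 1)
U(L) = 2*L
I(F, O) = -F (I(F, O) = F*(-1) = -F)
(8*32 + X(-11))*I(-11, U(3)) = (8*32 + 1)*(-1*(-11)) = (256 + 1)*11 = 257*11 = 2827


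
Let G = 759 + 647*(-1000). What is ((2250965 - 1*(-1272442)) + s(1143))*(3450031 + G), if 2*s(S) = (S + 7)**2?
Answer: 11732899450030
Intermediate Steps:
s(S) = (7 + S)**2/2 (s(S) = (S + 7)**2/2 = (7 + S)**2/2)
G = -646241 (G = 759 - 647000 = -646241)
((2250965 - 1*(-1272442)) + s(1143))*(3450031 + G) = ((2250965 - 1*(-1272442)) + (7 + 1143)**2/2)*(3450031 - 646241) = ((2250965 + 1272442) + (1/2)*1150**2)*2803790 = (3523407 + (1/2)*1322500)*2803790 = (3523407 + 661250)*2803790 = 4184657*2803790 = 11732899450030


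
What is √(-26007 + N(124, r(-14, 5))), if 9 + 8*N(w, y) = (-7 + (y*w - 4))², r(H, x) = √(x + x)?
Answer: I*√(6773 + 341*√10) ≈ 88.608*I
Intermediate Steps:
r(H, x) = √2*√x (r(H, x) = √(2*x) = √2*√x)
N(w, y) = -9/8 + (-11 + w*y)²/8 (N(w, y) = -9/8 + (-7 + (y*w - 4))²/8 = -9/8 + (-7 + (w*y - 4))²/8 = -9/8 + (-7 + (-4 + w*y))²/8 = -9/8 + (-11 + w*y)²/8)
√(-26007 + N(124, r(-14, 5))) = √(-26007 + (-9/8 + (-11 + 124*(√2*√5))²/8)) = √(-26007 + (-9/8 + (-11 + 124*√10)²/8)) = √(-208065/8 + (-11 + 124*√10)²/8)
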